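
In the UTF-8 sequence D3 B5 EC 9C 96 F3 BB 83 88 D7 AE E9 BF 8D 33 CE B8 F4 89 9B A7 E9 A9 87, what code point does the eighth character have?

U+1096E7

Offset 0: leading byte 0xD3 = 11010011 → 2-byte char #1 = D3 B5.
Offset 2: leading byte 0xEC = 11101100 → 3-byte char #2 = EC 9C 96.
Offset 5: leading byte 0xF3 = 11110011 → 4-byte char #3 = F3 BB 83 88.
Offset 9: leading byte 0xD7 = 11010111 → 2-byte char #4 = D7 AE.
Offset 11: leading byte 0xE9 = 11101001 → 3-byte char #5 = E9 BF 8D.
Offset 14: leading byte 0x33 = 00110011 → 1-byte char #6 = 33.
Offset 15: leading byte 0xCE = 11001110 → 2-byte char #7 = CE B8.
Offset 17: leading byte 0xF4 = 11110100 → 4-byte char #8 = F4 89 9B A7.
Leading byte 0xF4 = 11110100 matches 11110xxx → 4-byte sequence.
Byte 1: 0xF4 = 11110100, payload 100 (3 bits).
Byte 2: 0x89 = 10001001 (10xxxxxx ✓), payload 001001.
Byte 3: 0x9B = 10011011 (10xxxxxx ✓), payload 011011.
Byte 4: 0xA7 = 10100111 (10xxxxxx ✓), payload 100111.
Concatenate: 100001001011011100111 = 0x1096E7 (21 bits → U+1096E7).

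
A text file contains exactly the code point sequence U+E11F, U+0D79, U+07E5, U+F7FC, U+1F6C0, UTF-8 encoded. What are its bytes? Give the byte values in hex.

EE 84 9F E0 B5 B9 DF A5 EF 9F BC F0 9F 9B 80

U+E11F: 3-byte form → EE 84 9F.
U+0D79: 3-byte form → E0 B5 B9.
U+07E5: 2-byte form → DF A5.
U+F7FC: 3-byte form → EF 9F BC.
U+1F6C0: 4-byte form → F0 9F 9B 80.
Concatenated (15 bytes): EE 84 9F E0 B5 B9 DF A5 EF 9F BC F0 9F 9B 80.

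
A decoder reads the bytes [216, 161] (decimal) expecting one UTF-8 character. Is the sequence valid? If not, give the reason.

valid

Leading byte 0xD8 = 11011000 → 2-byte form.
Continuation bytes 0xA1=10100001 all match 10xxxxxx.
Decoded value 0x621 is ≥ 0x80 (shortest form) and not a surrogate.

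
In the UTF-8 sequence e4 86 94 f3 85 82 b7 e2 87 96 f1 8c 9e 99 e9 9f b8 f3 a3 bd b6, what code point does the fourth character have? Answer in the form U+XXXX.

U+4C799

Offset 0: leading byte 0xE4 = 11100100 → 3-byte char #1 = E4 86 94.
Offset 3: leading byte 0xF3 = 11110011 → 4-byte char #2 = F3 85 82 B7.
Offset 7: leading byte 0xE2 = 11100010 → 3-byte char #3 = E2 87 96.
Offset 10: leading byte 0xF1 = 11110001 → 4-byte char #4 = F1 8C 9E 99.
Leading byte 0xF1 = 11110001 matches 11110xxx → 4-byte sequence.
Byte 1: 0xF1 = 11110001, payload 001 (3 bits).
Byte 2: 0x8C = 10001100 (10xxxxxx ✓), payload 001100.
Byte 3: 0x9E = 10011110 (10xxxxxx ✓), payload 011110.
Byte 4: 0x99 = 10011001 (10xxxxxx ✓), payload 011001.
Concatenate: 001001100011110011001 = 0x4C799 (21 bits → U+4C799).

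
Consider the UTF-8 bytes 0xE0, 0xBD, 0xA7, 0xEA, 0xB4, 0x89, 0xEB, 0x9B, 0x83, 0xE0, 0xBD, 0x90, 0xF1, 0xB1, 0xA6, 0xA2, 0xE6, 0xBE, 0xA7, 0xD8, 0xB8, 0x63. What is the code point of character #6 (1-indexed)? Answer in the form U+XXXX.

U+6FA7

Offset 0: leading byte 0xE0 = 11100000 → 3-byte char #1 = E0 BD A7.
Offset 3: leading byte 0xEA = 11101010 → 3-byte char #2 = EA B4 89.
Offset 6: leading byte 0xEB = 11101011 → 3-byte char #3 = EB 9B 83.
Offset 9: leading byte 0xE0 = 11100000 → 3-byte char #4 = E0 BD 90.
Offset 12: leading byte 0xF1 = 11110001 → 4-byte char #5 = F1 B1 A6 A2.
Offset 16: leading byte 0xE6 = 11100110 → 3-byte char #6 = E6 BE A7.
Leading byte 0xE6 = 11100110 matches 1110xxxx → 3-byte sequence.
Byte 1: 0xE6 = 11100110, payload 0110 (4 bits).
Byte 2: 0xBE = 10111110 (10xxxxxx ✓), payload 111110.
Byte 3: 0xA7 = 10100111 (10xxxxxx ✓), payload 100111.
Concatenate: 0110111110100111 = 0x6FA7 (16 bits → U+6FA7).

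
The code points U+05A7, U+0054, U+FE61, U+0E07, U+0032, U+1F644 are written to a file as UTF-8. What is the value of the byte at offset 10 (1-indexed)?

0x32

1-indexed offset 10 is 0-indexed offset 9.
U+05A7 → 2-byte form D6 A7 at offsets 0–1.
U+0054 → 1-byte form 54 at offsets 2–2.
U+FE61 → 3-byte form EF B9 A1 at offsets 3–5.
U+0E07 → 3-byte form E0 B8 87 at offsets 6–8.
U+0032 → 1-byte form 32 at offsets 9–9.
Offset 9 falls in char 5's range; it's byte 1 of 32 = 0x32.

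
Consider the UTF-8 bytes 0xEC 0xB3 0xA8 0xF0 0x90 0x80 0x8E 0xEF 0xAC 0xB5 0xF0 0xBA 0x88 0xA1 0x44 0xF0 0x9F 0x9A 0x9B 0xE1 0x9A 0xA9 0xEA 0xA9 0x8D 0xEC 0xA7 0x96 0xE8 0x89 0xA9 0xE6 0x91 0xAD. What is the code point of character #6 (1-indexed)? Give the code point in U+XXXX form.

U+1F69B

Offset 0: leading byte 0xEC = 11101100 → 3-byte char #1 = EC B3 A8.
Offset 3: leading byte 0xF0 = 11110000 → 4-byte char #2 = F0 90 80 8E.
Offset 7: leading byte 0xEF = 11101111 → 3-byte char #3 = EF AC B5.
Offset 10: leading byte 0xF0 = 11110000 → 4-byte char #4 = F0 BA 88 A1.
Offset 14: leading byte 0x44 = 01000100 → 1-byte char #5 = 44.
Offset 15: leading byte 0xF0 = 11110000 → 4-byte char #6 = F0 9F 9A 9B.
Leading byte 0xF0 = 11110000 matches 11110xxx → 4-byte sequence.
Byte 1: 0xF0 = 11110000, payload 000 (3 bits).
Byte 2: 0x9F = 10011111 (10xxxxxx ✓), payload 011111.
Byte 3: 0x9A = 10011010 (10xxxxxx ✓), payload 011010.
Byte 4: 0x9B = 10011011 (10xxxxxx ✓), payload 011011.
Concatenate: 000011111011010011011 = 0x1F69B (21 bits → U+1F69B).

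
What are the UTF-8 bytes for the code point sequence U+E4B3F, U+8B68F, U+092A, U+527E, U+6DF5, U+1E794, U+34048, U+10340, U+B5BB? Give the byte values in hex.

U+E4B3F: 4-byte form → F3 A4 AC BF.
U+8B68F: 4-byte form → F2 8B 9A 8F.
U+092A: 3-byte form → E0 A4 AA.
U+527E: 3-byte form → E5 89 BE.
U+6DF5: 3-byte form → E6 B7 B5.
U+1E794: 4-byte form → F0 9E 9E 94.
U+34048: 4-byte form → F0 B4 81 88.
U+10340: 4-byte form → F0 90 8D 80.
U+B5BB: 3-byte form → EB 96 BB.
Concatenated (32 bytes): F3 A4 AC BF F2 8B 9A 8F E0 A4 AA E5 89 BE E6 B7 B5 F0 9E 9E 94 F0 B4 81 88 F0 90 8D 80 EB 96 BB.

F3 A4 AC BF F2 8B 9A 8F E0 A4 AA E5 89 BE E6 B7 B5 F0 9E 9E 94 F0 B4 81 88 F0 90 8D 80 EB 96 BB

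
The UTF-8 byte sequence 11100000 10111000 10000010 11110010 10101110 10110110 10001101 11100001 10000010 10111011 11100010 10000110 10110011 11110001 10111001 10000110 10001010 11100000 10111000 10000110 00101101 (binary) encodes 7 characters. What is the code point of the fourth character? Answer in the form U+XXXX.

Offset 0: leading byte 0xE0 = 11100000 → 3-byte char #1 = E0 B8 82.
Offset 3: leading byte 0xF2 = 11110010 → 4-byte char #2 = F2 AE B6 8D.
Offset 7: leading byte 0xE1 = 11100001 → 3-byte char #3 = E1 82 BB.
Offset 10: leading byte 0xE2 = 11100010 → 3-byte char #4 = E2 86 B3.
Leading byte 0xE2 = 11100010 matches 1110xxxx → 3-byte sequence.
Byte 1: 0xE2 = 11100010, payload 0010 (4 bits).
Byte 2: 0x86 = 10000110 (10xxxxxx ✓), payload 000110.
Byte 3: 0xB3 = 10110011 (10xxxxxx ✓), payload 110011.
Concatenate: 0010000110110011 = 0x21B3 (16 bits → U+21B3).

U+21B3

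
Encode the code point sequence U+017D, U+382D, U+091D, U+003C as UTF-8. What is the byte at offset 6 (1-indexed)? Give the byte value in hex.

1-indexed offset 6 is 0-indexed offset 5.
U+017D → 2-byte form C5 BD at offsets 0–1.
U+382D → 3-byte form E3 A0 AD at offsets 2–4.
U+091D → 3-byte form E0 A4 9D at offsets 5–7.
Offset 5 falls in char 3's range; it's byte 1 of E0 A4 9D = 0xE0.

0xE0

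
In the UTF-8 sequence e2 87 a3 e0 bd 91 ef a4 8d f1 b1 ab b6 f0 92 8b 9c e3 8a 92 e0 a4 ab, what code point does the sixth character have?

Offset 0: leading byte 0xE2 = 11100010 → 3-byte char #1 = E2 87 A3.
Offset 3: leading byte 0xE0 = 11100000 → 3-byte char #2 = E0 BD 91.
Offset 6: leading byte 0xEF = 11101111 → 3-byte char #3 = EF A4 8D.
Offset 9: leading byte 0xF1 = 11110001 → 4-byte char #4 = F1 B1 AB B6.
Offset 13: leading byte 0xF0 = 11110000 → 4-byte char #5 = F0 92 8B 9C.
Offset 17: leading byte 0xE3 = 11100011 → 3-byte char #6 = E3 8A 92.
Leading byte 0xE3 = 11100011 matches 1110xxxx → 3-byte sequence.
Byte 1: 0xE3 = 11100011, payload 0011 (4 bits).
Byte 2: 0x8A = 10001010 (10xxxxxx ✓), payload 001010.
Byte 3: 0x92 = 10010010 (10xxxxxx ✓), payload 010010.
Concatenate: 0011001010010010 = 0x3292 (16 bits → U+3292).

U+3292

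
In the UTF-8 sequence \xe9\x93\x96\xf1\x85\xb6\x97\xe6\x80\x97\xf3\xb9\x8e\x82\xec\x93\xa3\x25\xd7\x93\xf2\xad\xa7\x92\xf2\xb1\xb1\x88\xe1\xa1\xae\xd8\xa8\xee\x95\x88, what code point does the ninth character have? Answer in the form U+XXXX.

Offset 0: leading byte 0xE9 = 11101001 → 3-byte char #1 = E9 93 96.
Offset 3: leading byte 0xF1 = 11110001 → 4-byte char #2 = F1 85 B6 97.
Offset 7: leading byte 0xE6 = 11100110 → 3-byte char #3 = E6 80 97.
Offset 10: leading byte 0xF3 = 11110011 → 4-byte char #4 = F3 B9 8E 82.
Offset 14: leading byte 0xEC = 11101100 → 3-byte char #5 = EC 93 A3.
Offset 17: leading byte 0x25 = 00100101 → 1-byte char #6 = 25.
Offset 18: leading byte 0xD7 = 11010111 → 2-byte char #7 = D7 93.
Offset 20: leading byte 0xF2 = 11110010 → 4-byte char #8 = F2 AD A7 92.
Offset 24: leading byte 0xF2 = 11110010 → 4-byte char #9 = F2 B1 B1 88.
Leading byte 0xF2 = 11110010 matches 11110xxx → 4-byte sequence.
Byte 1: 0xF2 = 11110010, payload 010 (3 bits).
Byte 2: 0xB1 = 10110001 (10xxxxxx ✓), payload 110001.
Byte 3: 0xB1 = 10110001 (10xxxxxx ✓), payload 110001.
Byte 4: 0x88 = 10001000 (10xxxxxx ✓), payload 001000.
Concatenate: 010110001110001001000 = 0xB1C48 (21 bits → U+B1C48).

U+B1C48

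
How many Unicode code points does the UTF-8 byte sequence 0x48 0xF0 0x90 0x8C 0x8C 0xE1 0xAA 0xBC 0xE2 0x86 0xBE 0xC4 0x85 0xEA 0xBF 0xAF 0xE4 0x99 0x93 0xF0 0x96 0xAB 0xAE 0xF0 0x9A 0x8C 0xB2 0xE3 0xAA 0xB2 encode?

Byte at offset 0: 0x48 = 01001000 → 1-byte char (#1). Advance 1.
Byte at offset 1: 0xF0 = 11110000 → 4-byte char (#2). Advance 4.
Byte at offset 5: 0xE1 = 11100001 → 3-byte char (#3). Advance 3.
Byte at offset 8: 0xE2 = 11100010 → 3-byte char (#4). Advance 3.
Byte at offset 11: 0xC4 = 11000100 → 2-byte char (#5). Advance 2.
Byte at offset 13: 0xEA = 11101010 → 3-byte char (#6). Advance 3.
Byte at offset 16: 0xE4 = 11100100 → 3-byte char (#7). Advance 3.
Byte at offset 19: 0xF0 = 11110000 → 4-byte char (#8). Advance 4.
Byte at offset 23: 0xF0 = 11110000 → 4-byte char (#9). Advance 4.
Byte at offset 27: 0xE3 = 11100011 → 3-byte char (#10). Advance 3.
Reached end at offset 30 after 10 code points.

10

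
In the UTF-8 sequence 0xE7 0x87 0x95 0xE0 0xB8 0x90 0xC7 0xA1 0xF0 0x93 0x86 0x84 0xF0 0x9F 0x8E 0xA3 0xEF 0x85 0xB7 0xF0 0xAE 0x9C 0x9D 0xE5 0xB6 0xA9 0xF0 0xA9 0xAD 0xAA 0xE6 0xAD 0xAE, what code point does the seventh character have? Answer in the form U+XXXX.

U+2E71D

Offset 0: leading byte 0xE7 = 11100111 → 3-byte char #1 = E7 87 95.
Offset 3: leading byte 0xE0 = 11100000 → 3-byte char #2 = E0 B8 90.
Offset 6: leading byte 0xC7 = 11000111 → 2-byte char #3 = C7 A1.
Offset 8: leading byte 0xF0 = 11110000 → 4-byte char #4 = F0 93 86 84.
Offset 12: leading byte 0xF0 = 11110000 → 4-byte char #5 = F0 9F 8E A3.
Offset 16: leading byte 0xEF = 11101111 → 3-byte char #6 = EF 85 B7.
Offset 19: leading byte 0xF0 = 11110000 → 4-byte char #7 = F0 AE 9C 9D.
Leading byte 0xF0 = 11110000 matches 11110xxx → 4-byte sequence.
Byte 1: 0xF0 = 11110000, payload 000 (3 bits).
Byte 2: 0xAE = 10101110 (10xxxxxx ✓), payload 101110.
Byte 3: 0x9C = 10011100 (10xxxxxx ✓), payload 011100.
Byte 4: 0x9D = 10011101 (10xxxxxx ✓), payload 011101.
Concatenate: 000101110011100011101 = 0x2E71D (21 bits → U+2E71D).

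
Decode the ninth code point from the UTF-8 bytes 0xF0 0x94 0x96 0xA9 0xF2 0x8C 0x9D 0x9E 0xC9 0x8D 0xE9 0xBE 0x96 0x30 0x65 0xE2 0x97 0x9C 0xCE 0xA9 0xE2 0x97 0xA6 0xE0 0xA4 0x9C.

U+25E6

Offset 0: leading byte 0xF0 = 11110000 → 4-byte char #1 = F0 94 96 A9.
Offset 4: leading byte 0xF2 = 11110010 → 4-byte char #2 = F2 8C 9D 9E.
Offset 8: leading byte 0xC9 = 11001001 → 2-byte char #3 = C9 8D.
Offset 10: leading byte 0xE9 = 11101001 → 3-byte char #4 = E9 BE 96.
Offset 13: leading byte 0x30 = 00110000 → 1-byte char #5 = 30.
Offset 14: leading byte 0x65 = 01100101 → 1-byte char #6 = 65.
Offset 15: leading byte 0xE2 = 11100010 → 3-byte char #7 = E2 97 9C.
Offset 18: leading byte 0xCE = 11001110 → 2-byte char #8 = CE A9.
Offset 20: leading byte 0xE2 = 11100010 → 3-byte char #9 = E2 97 A6.
Leading byte 0xE2 = 11100010 matches 1110xxxx → 3-byte sequence.
Byte 1: 0xE2 = 11100010, payload 0010 (4 bits).
Byte 2: 0x97 = 10010111 (10xxxxxx ✓), payload 010111.
Byte 3: 0xA6 = 10100110 (10xxxxxx ✓), payload 100110.
Concatenate: 0010010111100110 = 0x25E6 (16 bits → U+25E6).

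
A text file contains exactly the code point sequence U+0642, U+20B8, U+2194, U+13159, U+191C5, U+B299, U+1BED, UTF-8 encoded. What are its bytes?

U+0642: 2-byte form → D9 82.
U+20B8: 3-byte form → E2 82 B8.
U+2194: 3-byte form → E2 86 94.
U+13159: 4-byte form → F0 93 85 99.
U+191C5: 4-byte form → F0 99 87 85.
U+B299: 3-byte form → EB 8A 99.
U+1BED: 3-byte form → E1 AF AD.
Concatenated (22 bytes): D9 82 E2 82 B8 E2 86 94 F0 93 85 99 F0 99 87 85 EB 8A 99 E1 AF AD.

D9 82 E2 82 B8 E2 86 94 F0 93 85 99 F0 99 87 85 EB 8A 99 E1 AF AD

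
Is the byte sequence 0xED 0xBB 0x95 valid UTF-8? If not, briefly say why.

Structurally a 3-byte sequence; payload = 0xDED5.
But 0xDED5 is in U+D800–U+DFFF, the surrogate range. Surrogates are not Unicode scalar values and are forbidden in UTF-8.

invalid (encodes a surrogate (U+D800–U+DFFF))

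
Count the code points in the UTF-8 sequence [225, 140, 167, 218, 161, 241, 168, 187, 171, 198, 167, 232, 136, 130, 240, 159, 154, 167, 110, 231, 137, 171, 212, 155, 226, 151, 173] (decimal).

10

Byte at offset 0: 0xE1 = 11100001 → 3-byte char (#1). Advance 3.
Byte at offset 3: 0xDA = 11011010 → 2-byte char (#2). Advance 2.
Byte at offset 5: 0xF1 = 11110001 → 4-byte char (#3). Advance 4.
Byte at offset 9: 0xC6 = 11000110 → 2-byte char (#4). Advance 2.
Byte at offset 11: 0xE8 = 11101000 → 3-byte char (#5). Advance 3.
Byte at offset 14: 0xF0 = 11110000 → 4-byte char (#6). Advance 4.
Byte at offset 18: 0x6E = 01101110 → 1-byte char (#7). Advance 1.
Byte at offset 19: 0xE7 = 11100111 → 3-byte char (#8). Advance 3.
Byte at offset 22: 0xD4 = 11010100 → 2-byte char (#9). Advance 2.
Byte at offset 24: 0xE2 = 11100010 → 3-byte char (#10). Advance 3.
Reached end at offset 27 after 10 code points.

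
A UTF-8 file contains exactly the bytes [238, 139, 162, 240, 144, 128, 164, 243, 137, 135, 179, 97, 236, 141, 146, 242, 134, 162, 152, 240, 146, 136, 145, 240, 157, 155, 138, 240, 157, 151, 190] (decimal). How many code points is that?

9

Byte at offset 0: 0xEE = 11101110 → 3-byte char (#1). Advance 3.
Byte at offset 3: 0xF0 = 11110000 → 4-byte char (#2). Advance 4.
Byte at offset 7: 0xF3 = 11110011 → 4-byte char (#3). Advance 4.
Byte at offset 11: 0x61 = 01100001 → 1-byte char (#4). Advance 1.
Byte at offset 12: 0xEC = 11101100 → 3-byte char (#5). Advance 3.
Byte at offset 15: 0xF2 = 11110010 → 4-byte char (#6). Advance 4.
Byte at offset 19: 0xF0 = 11110000 → 4-byte char (#7). Advance 4.
Byte at offset 23: 0xF0 = 11110000 → 4-byte char (#8). Advance 4.
Byte at offset 27: 0xF0 = 11110000 → 4-byte char (#9). Advance 4.
Reached end at offset 31 after 9 code points.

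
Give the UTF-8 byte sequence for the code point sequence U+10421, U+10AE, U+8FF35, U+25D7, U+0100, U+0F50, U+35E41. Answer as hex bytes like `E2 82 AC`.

U+10421: 4-byte form → F0 90 90 A1.
U+10AE: 3-byte form → E1 82 AE.
U+8FF35: 4-byte form → F2 8F BC B5.
U+25D7: 3-byte form → E2 97 97.
U+0100: 2-byte form → C4 80.
U+0F50: 3-byte form → E0 BD 90.
U+35E41: 4-byte form → F0 B5 B9 81.
Concatenated (23 bytes): F0 90 90 A1 E1 82 AE F2 8F BC B5 E2 97 97 C4 80 E0 BD 90 F0 B5 B9 81.

F0 90 90 A1 E1 82 AE F2 8F BC B5 E2 97 97 C4 80 E0 BD 90 F0 B5 B9 81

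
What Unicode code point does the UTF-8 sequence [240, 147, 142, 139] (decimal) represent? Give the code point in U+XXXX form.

U+1338B

Leading byte 0xF0 = 11110000 matches 11110xxx → 4-byte sequence.
Byte 1: 0xF0 = 11110000, payload 000 (3 bits).
Byte 2: 0x93 = 10010011 (10xxxxxx ✓), payload 010011.
Byte 3: 0x8E = 10001110 (10xxxxxx ✓), payload 001110.
Byte 4: 0x8B = 10001011 (10xxxxxx ✓), payload 001011.
Concatenate: 000010011001110001011 = 0x1338B (21 bits → U+1338B).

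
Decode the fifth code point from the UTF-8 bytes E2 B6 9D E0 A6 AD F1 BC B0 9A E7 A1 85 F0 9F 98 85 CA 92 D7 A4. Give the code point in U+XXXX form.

Offset 0: leading byte 0xE2 = 11100010 → 3-byte char #1 = E2 B6 9D.
Offset 3: leading byte 0xE0 = 11100000 → 3-byte char #2 = E0 A6 AD.
Offset 6: leading byte 0xF1 = 11110001 → 4-byte char #3 = F1 BC B0 9A.
Offset 10: leading byte 0xE7 = 11100111 → 3-byte char #4 = E7 A1 85.
Offset 13: leading byte 0xF0 = 11110000 → 4-byte char #5 = F0 9F 98 85.
Leading byte 0xF0 = 11110000 matches 11110xxx → 4-byte sequence.
Byte 1: 0xF0 = 11110000, payload 000 (3 bits).
Byte 2: 0x9F = 10011111 (10xxxxxx ✓), payload 011111.
Byte 3: 0x98 = 10011000 (10xxxxxx ✓), payload 011000.
Byte 4: 0x85 = 10000101 (10xxxxxx ✓), payload 000101.
Concatenate: 000011111011000000101 = 0x1F605 (21 bits → U+1F605).

U+1F605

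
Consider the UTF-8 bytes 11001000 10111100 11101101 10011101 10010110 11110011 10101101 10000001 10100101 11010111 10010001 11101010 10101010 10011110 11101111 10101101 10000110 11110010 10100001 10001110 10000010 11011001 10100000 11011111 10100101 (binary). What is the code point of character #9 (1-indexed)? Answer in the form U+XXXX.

U+07E5

Offset 0: leading byte 0xC8 = 11001000 → 2-byte char #1 = C8 BC.
Offset 2: leading byte 0xED = 11101101 → 3-byte char #2 = ED 9D 96.
Offset 5: leading byte 0xF3 = 11110011 → 4-byte char #3 = F3 AD 81 A5.
Offset 9: leading byte 0xD7 = 11010111 → 2-byte char #4 = D7 91.
Offset 11: leading byte 0xEA = 11101010 → 3-byte char #5 = EA AA 9E.
Offset 14: leading byte 0xEF = 11101111 → 3-byte char #6 = EF AD 86.
Offset 17: leading byte 0xF2 = 11110010 → 4-byte char #7 = F2 A1 8E 82.
Offset 21: leading byte 0xD9 = 11011001 → 2-byte char #8 = D9 A0.
Offset 23: leading byte 0xDF = 11011111 → 2-byte char #9 = DF A5.
Leading byte 0xDF = 11011111 matches 110xxxxx → 2-byte sequence.
Byte 1: 0xDF = 11011111, payload 11111 (5 bits).
Byte 2: 0xA5 = 10100101 (10xxxxxx ✓), payload 100101.
Concatenate: 11111100101 = 0x7E5 (11 bits → U+07E5).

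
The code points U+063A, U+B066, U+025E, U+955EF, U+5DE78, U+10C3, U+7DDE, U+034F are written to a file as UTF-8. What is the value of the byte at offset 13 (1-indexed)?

0x9D

1-indexed offset 13 is 0-indexed offset 12.
U+063A → 2-byte form D8 BA at offsets 0–1.
U+B066 → 3-byte form EB 81 A6 at offsets 2–4.
U+025E → 2-byte form C9 9E at offsets 5–6.
U+955EF → 4-byte form F2 95 97 AF at offsets 7–10.
U+5DE78 → 4-byte form F1 9D B9 B8 at offsets 11–14.
Offset 12 falls in char 5's range; it's byte 2 of F1 9D B9 B8 = 0x9D.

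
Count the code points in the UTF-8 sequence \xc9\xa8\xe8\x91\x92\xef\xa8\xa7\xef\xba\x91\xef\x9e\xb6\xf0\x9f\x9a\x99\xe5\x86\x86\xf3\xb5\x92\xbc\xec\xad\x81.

9

Byte at offset 0: 0xC9 = 11001001 → 2-byte char (#1). Advance 2.
Byte at offset 2: 0xE8 = 11101000 → 3-byte char (#2). Advance 3.
Byte at offset 5: 0xEF = 11101111 → 3-byte char (#3). Advance 3.
Byte at offset 8: 0xEF = 11101111 → 3-byte char (#4). Advance 3.
Byte at offset 11: 0xEF = 11101111 → 3-byte char (#5). Advance 3.
Byte at offset 14: 0xF0 = 11110000 → 4-byte char (#6). Advance 4.
Byte at offset 18: 0xE5 = 11100101 → 3-byte char (#7). Advance 3.
Byte at offset 21: 0xF3 = 11110011 → 4-byte char (#8). Advance 4.
Byte at offset 25: 0xEC = 11101100 → 3-byte char (#9). Advance 3.
Reached end at offset 28 after 9 code points.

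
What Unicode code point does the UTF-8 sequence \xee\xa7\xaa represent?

U+E9EA

Leading byte 0xEE = 11101110 matches 1110xxxx → 3-byte sequence.
Byte 1: 0xEE = 11101110, payload 1110 (4 bits).
Byte 2: 0xA7 = 10100111 (10xxxxxx ✓), payload 100111.
Byte 3: 0xAA = 10101010 (10xxxxxx ✓), payload 101010.
Concatenate: 1110100111101010 = 0xE9EA (16 bits → U+E9EA).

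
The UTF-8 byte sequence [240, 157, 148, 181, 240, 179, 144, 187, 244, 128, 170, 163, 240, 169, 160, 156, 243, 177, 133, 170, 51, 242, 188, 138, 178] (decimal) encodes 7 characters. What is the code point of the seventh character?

Offset 0: leading byte 0xF0 = 11110000 → 4-byte char #1 = F0 9D 94 B5.
Offset 4: leading byte 0xF0 = 11110000 → 4-byte char #2 = F0 B3 90 BB.
Offset 8: leading byte 0xF4 = 11110100 → 4-byte char #3 = F4 80 AA A3.
Offset 12: leading byte 0xF0 = 11110000 → 4-byte char #4 = F0 A9 A0 9C.
Offset 16: leading byte 0xF3 = 11110011 → 4-byte char #5 = F3 B1 85 AA.
Offset 20: leading byte 0x33 = 00110011 → 1-byte char #6 = 33.
Offset 21: leading byte 0xF2 = 11110010 → 4-byte char #7 = F2 BC 8A B2.
Leading byte 0xF2 = 11110010 matches 11110xxx → 4-byte sequence.
Byte 1: 0xF2 = 11110010, payload 010 (3 bits).
Byte 2: 0xBC = 10111100 (10xxxxxx ✓), payload 111100.
Byte 3: 0x8A = 10001010 (10xxxxxx ✓), payload 001010.
Byte 4: 0xB2 = 10110010 (10xxxxxx ✓), payload 110010.
Concatenate: 010111100001010110010 = 0xBC2B2 (21 bits → U+BC2B2).

U+BC2B2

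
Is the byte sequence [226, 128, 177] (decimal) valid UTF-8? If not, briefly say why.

Leading byte 0xE2 = 11100010 → 3-byte form.
Continuation bytes 0x80=10000000, 0xB1=10110001 all match 10xxxxxx.
Decoded value 0x2031 is ≥ 0x800 (shortest form) and not a surrogate.

valid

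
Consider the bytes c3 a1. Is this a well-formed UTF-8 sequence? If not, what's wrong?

Leading byte 0xC3 = 11000011 → 2-byte form.
Continuation bytes 0xA1=10100001 all match 10xxxxxx.
Decoded value 0xE1 is ≥ 0x80 (shortest form) and not a surrogate.

valid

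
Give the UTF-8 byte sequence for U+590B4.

F1 99 82 B4

U+590B4 = 0x590B4 = 364724 decimal. In range U+10000–U+10FFFF → 4-byte form: 11110xxx 10xxxxxx 10xxxxxx 10xxxxxx.
Binary (21 bits): 001011001000010110100.
Split 3+6+6+6: 001 | 011001 | 000010 | 110100.
Byte 1: 11110001 = 0xF1.
Byte 2: 10011001 = 0x99.
Byte 3: 10000010 = 0x82.
Byte 4: 10110100 = 0xB4.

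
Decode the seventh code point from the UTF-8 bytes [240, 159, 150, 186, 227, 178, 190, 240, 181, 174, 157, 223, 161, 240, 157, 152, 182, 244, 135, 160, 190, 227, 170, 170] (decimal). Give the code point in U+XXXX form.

Offset 0: leading byte 0xF0 = 11110000 → 4-byte char #1 = F0 9F 96 BA.
Offset 4: leading byte 0xE3 = 11100011 → 3-byte char #2 = E3 B2 BE.
Offset 7: leading byte 0xF0 = 11110000 → 4-byte char #3 = F0 B5 AE 9D.
Offset 11: leading byte 0xDF = 11011111 → 2-byte char #4 = DF A1.
Offset 13: leading byte 0xF0 = 11110000 → 4-byte char #5 = F0 9D 98 B6.
Offset 17: leading byte 0xF4 = 11110100 → 4-byte char #6 = F4 87 A0 BE.
Offset 21: leading byte 0xE3 = 11100011 → 3-byte char #7 = E3 AA AA.
Leading byte 0xE3 = 11100011 matches 1110xxxx → 3-byte sequence.
Byte 1: 0xE3 = 11100011, payload 0011 (4 bits).
Byte 2: 0xAA = 10101010 (10xxxxxx ✓), payload 101010.
Byte 3: 0xAA = 10101010 (10xxxxxx ✓), payload 101010.
Concatenate: 0011101010101010 = 0x3AAA (16 bits → U+3AAA).

U+3AAA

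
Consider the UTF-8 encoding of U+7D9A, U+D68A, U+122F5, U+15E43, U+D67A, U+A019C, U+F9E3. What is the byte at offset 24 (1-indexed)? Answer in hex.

1-indexed offset 24 is 0-indexed offset 23.
U+7D9A → 3-byte form E7 B6 9A at offsets 0–2.
U+D68A → 3-byte form ED 9A 8A at offsets 3–5.
U+122F5 → 4-byte form F0 92 8B B5 at offsets 6–9.
U+15E43 → 4-byte form F0 95 B9 83 at offsets 10–13.
U+D67A → 3-byte form ED 99 BA at offsets 14–16.
U+A019C → 4-byte form F2 A0 86 9C at offsets 17–20.
U+F9E3 → 3-byte form EF A7 A3 at offsets 21–23.
Offset 23 falls in char 7's range; it's byte 3 of EF A7 A3 = 0xA3.

0xA3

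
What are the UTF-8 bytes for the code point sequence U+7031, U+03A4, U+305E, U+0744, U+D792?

E7 80 B1 CE A4 E3 81 9E DD 84 ED 9E 92

U+7031: 3-byte form → E7 80 B1.
U+03A4: 2-byte form → CE A4.
U+305E: 3-byte form → E3 81 9E.
U+0744: 2-byte form → DD 84.
U+D792: 3-byte form → ED 9E 92.
Concatenated (13 bytes): E7 80 B1 CE A4 E3 81 9E DD 84 ED 9E 92.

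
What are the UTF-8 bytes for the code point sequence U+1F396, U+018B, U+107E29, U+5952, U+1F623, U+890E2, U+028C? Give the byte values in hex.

U+1F396: 4-byte form → F0 9F 8E 96.
U+018B: 2-byte form → C6 8B.
U+107E29: 4-byte form → F4 87 B8 A9.
U+5952: 3-byte form → E5 A5 92.
U+1F623: 4-byte form → F0 9F 98 A3.
U+890E2: 4-byte form → F2 89 83 A2.
U+028C: 2-byte form → CA 8C.
Concatenated (23 bytes): F0 9F 8E 96 C6 8B F4 87 B8 A9 E5 A5 92 F0 9F 98 A3 F2 89 83 A2 CA 8C.

F0 9F 8E 96 C6 8B F4 87 B8 A9 E5 A5 92 F0 9F 98 A3 F2 89 83 A2 CA 8C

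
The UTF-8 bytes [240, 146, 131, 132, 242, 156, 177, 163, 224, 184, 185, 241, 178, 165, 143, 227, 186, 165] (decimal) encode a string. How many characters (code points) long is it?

5

Byte at offset 0: 0xF0 = 11110000 → 4-byte char (#1). Advance 4.
Byte at offset 4: 0xF2 = 11110010 → 4-byte char (#2). Advance 4.
Byte at offset 8: 0xE0 = 11100000 → 3-byte char (#3). Advance 3.
Byte at offset 11: 0xF1 = 11110001 → 4-byte char (#4). Advance 4.
Byte at offset 15: 0xE3 = 11100011 → 3-byte char (#5). Advance 3.
Reached end at offset 18 after 5 code points.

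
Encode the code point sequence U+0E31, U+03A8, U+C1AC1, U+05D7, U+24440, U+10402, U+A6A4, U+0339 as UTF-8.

U+0E31: 3-byte form → E0 B8 B1.
U+03A8: 2-byte form → CE A8.
U+C1AC1: 4-byte form → F3 81 AB 81.
U+05D7: 2-byte form → D7 97.
U+24440: 4-byte form → F0 A4 91 80.
U+10402: 4-byte form → F0 90 90 82.
U+A6A4: 3-byte form → EA 9A A4.
U+0339: 2-byte form → CC B9.
Concatenated (24 bytes): E0 B8 B1 CE A8 F3 81 AB 81 D7 97 F0 A4 91 80 F0 90 90 82 EA 9A A4 CC B9.

E0 B8 B1 CE A8 F3 81 AB 81 D7 97 F0 A4 91 80 F0 90 90 82 EA 9A A4 CC B9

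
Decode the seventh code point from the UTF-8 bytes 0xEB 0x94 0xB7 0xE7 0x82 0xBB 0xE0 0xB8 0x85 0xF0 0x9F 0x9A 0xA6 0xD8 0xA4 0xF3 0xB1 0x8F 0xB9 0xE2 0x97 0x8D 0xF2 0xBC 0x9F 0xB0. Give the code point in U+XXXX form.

U+25CD

Offset 0: leading byte 0xEB = 11101011 → 3-byte char #1 = EB 94 B7.
Offset 3: leading byte 0xE7 = 11100111 → 3-byte char #2 = E7 82 BB.
Offset 6: leading byte 0xE0 = 11100000 → 3-byte char #3 = E0 B8 85.
Offset 9: leading byte 0xF0 = 11110000 → 4-byte char #4 = F0 9F 9A A6.
Offset 13: leading byte 0xD8 = 11011000 → 2-byte char #5 = D8 A4.
Offset 15: leading byte 0xF3 = 11110011 → 4-byte char #6 = F3 B1 8F B9.
Offset 19: leading byte 0xE2 = 11100010 → 3-byte char #7 = E2 97 8D.
Leading byte 0xE2 = 11100010 matches 1110xxxx → 3-byte sequence.
Byte 1: 0xE2 = 11100010, payload 0010 (4 bits).
Byte 2: 0x97 = 10010111 (10xxxxxx ✓), payload 010111.
Byte 3: 0x8D = 10001101 (10xxxxxx ✓), payload 001101.
Concatenate: 0010010111001101 = 0x25CD (16 bits → U+25CD).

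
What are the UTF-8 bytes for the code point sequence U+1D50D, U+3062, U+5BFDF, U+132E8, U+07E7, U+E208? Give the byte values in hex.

F0 9D 94 8D E3 81 A2 F1 9B BF 9F F0 93 8B A8 DF A7 EE 88 88

U+1D50D: 4-byte form → F0 9D 94 8D.
U+3062: 3-byte form → E3 81 A2.
U+5BFDF: 4-byte form → F1 9B BF 9F.
U+132E8: 4-byte form → F0 93 8B A8.
U+07E7: 2-byte form → DF A7.
U+E208: 3-byte form → EE 88 88.
Concatenated (20 bytes): F0 9D 94 8D E3 81 A2 F1 9B BF 9F F0 93 8B A8 DF A7 EE 88 88.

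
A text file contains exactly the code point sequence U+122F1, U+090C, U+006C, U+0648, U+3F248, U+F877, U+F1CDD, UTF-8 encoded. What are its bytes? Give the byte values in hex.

U+122F1: 4-byte form → F0 92 8B B1.
U+090C: 3-byte form → E0 A4 8C.
U+006C: 1-byte form → 6C.
U+0648: 2-byte form → D9 88.
U+3F248: 4-byte form → F0 BF 89 88.
U+F877: 3-byte form → EF A1 B7.
U+F1CDD: 4-byte form → F3 B1 B3 9D.
Concatenated (21 bytes): F0 92 8B B1 E0 A4 8C 6C D9 88 F0 BF 89 88 EF A1 B7 F3 B1 B3 9D.

F0 92 8B B1 E0 A4 8C 6C D9 88 F0 BF 89 88 EF A1 B7 F3 B1 B3 9D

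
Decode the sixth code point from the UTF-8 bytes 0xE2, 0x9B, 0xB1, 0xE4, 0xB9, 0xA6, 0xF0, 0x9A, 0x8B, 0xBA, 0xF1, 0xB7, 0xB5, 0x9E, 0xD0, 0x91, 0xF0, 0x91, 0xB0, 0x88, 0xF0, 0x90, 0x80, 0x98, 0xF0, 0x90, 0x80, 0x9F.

U+11C08

Offset 0: leading byte 0xE2 = 11100010 → 3-byte char #1 = E2 9B B1.
Offset 3: leading byte 0xE4 = 11100100 → 3-byte char #2 = E4 B9 A6.
Offset 6: leading byte 0xF0 = 11110000 → 4-byte char #3 = F0 9A 8B BA.
Offset 10: leading byte 0xF1 = 11110001 → 4-byte char #4 = F1 B7 B5 9E.
Offset 14: leading byte 0xD0 = 11010000 → 2-byte char #5 = D0 91.
Offset 16: leading byte 0xF0 = 11110000 → 4-byte char #6 = F0 91 B0 88.
Leading byte 0xF0 = 11110000 matches 11110xxx → 4-byte sequence.
Byte 1: 0xF0 = 11110000, payload 000 (3 bits).
Byte 2: 0x91 = 10010001 (10xxxxxx ✓), payload 010001.
Byte 3: 0xB0 = 10110000 (10xxxxxx ✓), payload 110000.
Byte 4: 0x88 = 10001000 (10xxxxxx ✓), payload 001000.
Concatenate: 000010001110000001000 = 0x11C08 (21 bits → U+11C08).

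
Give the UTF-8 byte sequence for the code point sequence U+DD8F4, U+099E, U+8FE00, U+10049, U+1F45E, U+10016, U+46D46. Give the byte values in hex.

U+DD8F4: 4-byte form → F3 9D A3 B4.
U+099E: 3-byte form → E0 A6 9E.
U+8FE00: 4-byte form → F2 8F B8 80.
U+10049: 4-byte form → F0 90 81 89.
U+1F45E: 4-byte form → F0 9F 91 9E.
U+10016: 4-byte form → F0 90 80 96.
U+46D46: 4-byte form → F1 86 B5 86.
Concatenated (27 bytes): F3 9D A3 B4 E0 A6 9E F2 8F B8 80 F0 90 81 89 F0 9F 91 9E F0 90 80 96 F1 86 B5 86.

F3 9D A3 B4 E0 A6 9E F2 8F B8 80 F0 90 81 89 F0 9F 91 9E F0 90 80 96 F1 86 B5 86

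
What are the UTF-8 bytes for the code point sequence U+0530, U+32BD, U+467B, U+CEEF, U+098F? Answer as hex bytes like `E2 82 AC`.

D4 B0 E3 8A BD E4 99 BB EC BB AF E0 A6 8F

U+0530: 2-byte form → D4 B0.
U+32BD: 3-byte form → E3 8A BD.
U+467B: 3-byte form → E4 99 BB.
U+CEEF: 3-byte form → EC BB AF.
U+098F: 3-byte form → E0 A6 8F.
Concatenated (14 bytes): D4 B0 E3 8A BD E4 99 BB EC BB AF E0 A6 8F.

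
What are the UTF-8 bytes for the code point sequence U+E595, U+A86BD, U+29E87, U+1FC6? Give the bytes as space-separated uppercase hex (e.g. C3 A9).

EE 96 95 F2 A8 9A BD F0 A9 BA 87 E1 BF 86

U+E595: 3-byte form → EE 96 95.
U+A86BD: 4-byte form → F2 A8 9A BD.
U+29E87: 4-byte form → F0 A9 BA 87.
U+1FC6: 3-byte form → E1 BF 86.
Concatenated (14 bytes): EE 96 95 F2 A8 9A BD F0 A9 BA 87 E1 BF 86.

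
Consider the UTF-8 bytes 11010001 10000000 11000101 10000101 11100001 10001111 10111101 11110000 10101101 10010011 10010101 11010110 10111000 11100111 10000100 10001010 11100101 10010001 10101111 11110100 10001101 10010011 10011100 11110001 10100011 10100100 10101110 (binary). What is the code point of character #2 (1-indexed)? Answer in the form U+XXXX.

Offset 0: leading byte 0xD1 = 11010001 → 2-byte char #1 = D1 80.
Offset 2: leading byte 0xC5 = 11000101 → 2-byte char #2 = C5 85.
Leading byte 0xC5 = 11000101 matches 110xxxxx → 2-byte sequence.
Byte 1: 0xC5 = 11000101, payload 00101 (5 bits).
Byte 2: 0x85 = 10000101 (10xxxxxx ✓), payload 000101.
Concatenate: 00101000101 = 0x145 (11 bits → U+0145).

U+0145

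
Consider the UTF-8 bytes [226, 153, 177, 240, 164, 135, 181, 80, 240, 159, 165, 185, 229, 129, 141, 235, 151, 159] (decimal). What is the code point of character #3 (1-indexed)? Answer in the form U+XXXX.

U+0050

Offset 0: leading byte 0xE2 = 11100010 → 3-byte char #1 = E2 99 B1.
Offset 3: leading byte 0xF0 = 11110000 → 4-byte char #2 = F0 A4 87 B5.
Offset 7: leading byte 0x50 = 01010000 → 1-byte char #3 = 50.
Leading byte 0x50 = 01010000 matches 0xxxxxxx → 1-byte sequence.
Byte 1: 0x50 = 01010000, payload 1010000 (7 bits).
Concatenate: 1010000 = 0x50 (7 bits → U+0050).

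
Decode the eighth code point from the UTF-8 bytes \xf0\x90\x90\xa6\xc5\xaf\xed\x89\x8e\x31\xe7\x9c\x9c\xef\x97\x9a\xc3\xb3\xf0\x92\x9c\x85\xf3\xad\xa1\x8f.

Offset 0: leading byte 0xF0 = 11110000 → 4-byte char #1 = F0 90 90 A6.
Offset 4: leading byte 0xC5 = 11000101 → 2-byte char #2 = C5 AF.
Offset 6: leading byte 0xED = 11101101 → 3-byte char #3 = ED 89 8E.
Offset 9: leading byte 0x31 = 00110001 → 1-byte char #4 = 31.
Offset 10: leading byte 0xE7 = 11100111 → 3-byte char #5 = E7 9C 9C.
Offset 13: leading byte 0xEF = 11101111 → 3-byte char #6 = EF 97 9A.
Offset 16: leading byte 0xC3 = 11000011 → 2-byte char #7 = C3 B3.
Offset 18: leading byte 0xF0 = 11110000 → 4-byte char #8 = F0 92 9C 85.
Leading byte 0xF0 = 11110000 matches 11110xxx → 4-byte sequence.
Byte 1: 0xF0 = 11110000, payload 000 (3 bits).
Byte 2: 0x92 = 10010010 (10xxxxxx ✓), payload 010010.
Byte 3: 0x9C = 10011100 (10xxxxxx ✓), payload 011100.
Byte 4: 0x85 = 10000101 (10xxxxxx ✓), payload 000101.
Concatenate: 000010010011100000101 = 0x12705 (21 bits → U+12705).

U+12705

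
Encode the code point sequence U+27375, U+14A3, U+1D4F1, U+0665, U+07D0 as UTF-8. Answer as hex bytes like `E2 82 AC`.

U+27375: 4-byte form → F0 A7 8D B5.
U+14A3: 3-byte form → E1 92 A3.
U+1D4F1: 4-byte form → F0 9D 93 B1.
U+0665: 2-byte form → D9 A5.
U+07D0: 2-byte form → DF 90.
Concatenated (15 bytes): F0 A7 8D B5 E1 92 A3 F0 9D 93 B1 D9 A5 DF 90.

F0 A7 8D B5 E1 92 A3 F0 9D 93 B1 D9 A5 DF 90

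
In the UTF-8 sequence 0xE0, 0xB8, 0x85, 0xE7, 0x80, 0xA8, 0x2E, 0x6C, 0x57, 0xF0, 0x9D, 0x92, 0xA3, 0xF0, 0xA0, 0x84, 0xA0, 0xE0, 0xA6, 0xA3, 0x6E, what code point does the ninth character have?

Offset 0: leading byte 0xE0 = 11100000 → 3-byte char #1 = E0 B8 85.
Offset 3: leading byte 0xE7 = 11100111 → 3-byte char #2 = E7 80 A8.
Offset 6: leading byte 0x2E = 00101110 → 1-byte char #3 = 2E.
Offset 7: leading byte 0x6C = 01101100 → 1-byte char #4 = 6C.
Offset 8: leading byte 0x57 = 01010111 → 1-byte char #5 = 57.
Offset 9: leading byte 0xF0 = 11110000 → 4-byte char #6 = F0 9D 92 A3.
Offset 13: leading byte 0xF0 = 11110000 → 4-byte char #7 = F0 A0 84 A0.
Offset 17: leading byte 0xE0 = 11100000 → 3-byte char #8 = E0 A6 A3.
Offset 20: leading byte 0x6E = 01101110 → 1-byte char #9 = 6E.
Leading byte 0x6E = 01101110 matches 0xxxxxxx → 1-byte sequence.
Byte 1: 0x6E = 01101110, payload 1101110 (7 bits).
Concatenate: 1101110 = 0x6E (7 bits → U+006E).

U+006E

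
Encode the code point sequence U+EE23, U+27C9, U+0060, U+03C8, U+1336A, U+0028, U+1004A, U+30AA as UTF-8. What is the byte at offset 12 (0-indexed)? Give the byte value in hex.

0xAA

U+EE23 → 3-byte form EE B8 A3 at offsets 0–2.
U+27C9 → 3-byte form E2 9F 89 at offsets 3–5.
U+0060 → 1-byte form 60 at offsets 6–6.
U+03C8 → 2-byte form CF 88 at offsets 7–8.
U+1336A → 4-byte form F0 93 8D AA at offsets 9–12.
Offset 12 falls in char 5's range; it's byte 4 of F0 93 8D AA = 0xAA.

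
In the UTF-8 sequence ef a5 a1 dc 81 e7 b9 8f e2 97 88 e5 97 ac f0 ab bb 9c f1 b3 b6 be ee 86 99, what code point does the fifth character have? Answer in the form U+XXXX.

U+55EC

Offset 0: leading byte 0xEF = 11101111 → 3-byte char #1 = EF A5 A1.
Offset 3: leading byte 0xDC = 11011100 → 2-byte char #2 = DC 81.
Offset 5: leading byte 0xE7 = 11100111 → 3-byte char #3 = E7 B9 8F.
Offset 8: leading byte 0xE2 = 11100010 → 3-byte char #4 = E2 97 88.
Offset 11: leading byte 0xE5 = 11100101 → 3-byte char #5 = E5 97 AC.
Leading byte 0xE5 = 11100101 matches 1110xxxx → 3-byte sequence.
Byte 1: 0xE5 = 11100101, payload 0101 (4 bits).
Byte 2: 0x97 = 10010111 (10xxxxxx ✓), payload 010111.
Byte 3: 0xAC = 10101100 (10xxxxxx ✓), payload 101100.
Concatenate: 0101010111101100 = 0x55EC (16 bits → U+55EC).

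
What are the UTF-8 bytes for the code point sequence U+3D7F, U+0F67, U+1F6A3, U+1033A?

E3 B5 BF E0 BD A7 F0 9F 9A A3 F0 90 8C BA

U+3D7F: 3-byte form → E3 B5 BF.
U+0F67: 3-byte form → E0 BD A7.
U+1F6A3: 4-byte form → F0 9F 9A A3.
U+1033A: 4-byte form → F0 90 8C BA.
Concatenated (14 bytes): E3 B5 BF E0 BD A7 F0 9F 9A A3 F0 90 8C BA.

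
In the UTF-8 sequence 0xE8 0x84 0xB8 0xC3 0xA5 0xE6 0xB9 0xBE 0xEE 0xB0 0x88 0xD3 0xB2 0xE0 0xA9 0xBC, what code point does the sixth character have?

Offset 0: leading byte 0xE8 = 11101000 → 3-byte char #1 = E8 84 B8.
Offset 3: leading byte 0xC3 = 11000011 → 2-byte char #2 = C3 A5.
Offset 5: leading byte 0xE6 = 11100110 → 3-byte char #3 = E6 B9 BE.
Offset 8: leading byte 0xEE = 11101110 → 3-byte char #4 = EE B0 88.
Offset 11: leading byte 0xD3 = 11010011 → 2-byte char #5 = D3 B2.
Offset 13: leading byte 0xE0 = 11100000 → 3-byte char #6 = E0 A9 BC.
Leading byte 0xE0 = 11100000 matches 1110xxxx → 3-byte sequence.
Byte 1: 0xE0 = 11100000, payload 0000 (4 bits).
Byte 2: 0xA9 = 10101001 (10xxxxxx ✓), payload 101001.
Byte 3: 0xBC = 10111100 (10xxxxxx ✓), payload 111100.
Concatenate: 0000101001111100 = 0xA7C (16 bits → U+0A7C).

U+0A7C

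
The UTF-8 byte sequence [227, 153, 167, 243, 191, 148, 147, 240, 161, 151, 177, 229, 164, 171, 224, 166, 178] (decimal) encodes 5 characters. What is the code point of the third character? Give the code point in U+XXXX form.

Offset 0: leading byte 0xE3 = 11100011 → 3-byte char #1 = E3 99 A7.
Offset 3: leading byte 0xF3 = 11110011 → 4-byte char #2 = F3 BF 94 93.
Offset 7: leading byte 0xF0 = 11110000 → 4-byte char #3 = F0 A1 97 B1.
Leading byte 0xF0 = 11110000 matches 11110xxx → 4-byte sequence.
Byte 1: 0xF0 = 11110000, payload 000 (3 bits).
Byte 2: 0xA1 = 10100001 (10xxxxxx ✓), payload 100001.
Byte 3: 0x97 = 10010111 (10xxxxxx ✓), payload 010111.
Byte 4: 0xB1 = 10110001 (10xxxxxx ✓), payload 110001.
Concatenate: 000100001010111110001 = 0x215F1 (21 bits → U+215F1).

U+215F1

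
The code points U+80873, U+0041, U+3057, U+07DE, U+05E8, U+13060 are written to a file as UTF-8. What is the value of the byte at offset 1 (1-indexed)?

0xF2

1-indexed offset 1 is 0-indexed offset 0.
U+80873 → 4-byte form F2 80 A1 B3 at offsets 0–3.
Offset 0 falls in char 1's range; it's byte 1 of F2 80 A1 B3 = 0xF2.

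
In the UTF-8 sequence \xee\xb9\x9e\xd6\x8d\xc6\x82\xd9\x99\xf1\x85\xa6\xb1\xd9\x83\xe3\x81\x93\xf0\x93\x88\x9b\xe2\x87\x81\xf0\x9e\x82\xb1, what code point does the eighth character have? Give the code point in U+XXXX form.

Offset 0: leading byte 0xEE = 11101110 → 3-byte char #1 = EE B9 9E.
Offset 3: leading byte 0xD6 = 11010110 → 2-byte char #2 = D6 8D.
Offset 5: leading byte 0xC6 = 11000110 → 2-byte char #3 = C6 82.
Offset 7: leading byte 0xD9 = 11011001 → 2-byte char #4 = D9 99.
Offset 9: leading byte 0xF1 = 11110001 → 4-byte char #5 = F1 85 A6 B1.
Offset 13: leading byte 0xD9 = 11011001 → 2-byte char #6 = D9 83.
Offset 15: leading byte 0xE3 = 11100011 → 3-byte char #7 = E3 81 93.
Offset 18: leading byte 0xF0 = 11110000 → 4-byte char #8 = F0 93 88 9B.
Leading byte 0xF0 = 11110000 matches 11110xxx → 4-byte sequence.
Byte 1: 0xF0 = 11110000, payload 000 (3 bits).
Byte 2: 0x93 = 10010011 (10xxxxxx ✓), payload 010011.
Byte 3: 0x88 = 10001000 (10xxxxxx ✓), payload 001000.
Byte 4: 0x9B = 10011011 (10xxxxxx ✓), payload 011011.
Concatenate: 000010011001000011011 = 0x1321B (21 bits → U+1321B).

U+1321B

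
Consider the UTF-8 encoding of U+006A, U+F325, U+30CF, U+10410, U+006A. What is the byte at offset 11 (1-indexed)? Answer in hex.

0x90

1-indexed offset 11 is 0-indexed offset 10.
U+006A → 1-byte form 6A at offsets 0–0.
U+F325 → 3-byte form EF 8C A5 at offsets 1–3.
U+30CF → 3-byte form E3 83 8F at offsets 4–6.
U+10410 → 4-byte form F0 90 90 90 at offsets 7–10.
Offset 10 falls in char 4's range; it's byte 4 of F0 90 90 90 = 0x90.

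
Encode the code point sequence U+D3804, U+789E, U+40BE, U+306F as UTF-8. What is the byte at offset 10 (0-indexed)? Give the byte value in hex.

0xE3

U+D3804 → 4-byte form F3 93 A0 84 at offsets 0–3.
U+789E → 3-byte form E7 A2 9E at offsets 4–6.
U+40BE → 3-byte form E4 82 BE at offsets 7–9.
U+306F → 3-byte form E3 81 AF at offsets 10–12.
Offset 10 falls in char 4's range; it's byte 1 of E3 81 AF = 0xE3.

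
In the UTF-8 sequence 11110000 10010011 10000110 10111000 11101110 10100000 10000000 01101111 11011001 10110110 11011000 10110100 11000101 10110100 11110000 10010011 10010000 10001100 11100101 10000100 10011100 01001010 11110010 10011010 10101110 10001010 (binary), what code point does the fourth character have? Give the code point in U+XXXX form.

Offset 0: leading byte 0xF0 = 11110000 → 4-byte char #1 = F0 93 86 B8.
Offset 4: leading byte 0xEE = 11101110 → 3-byte char #2 = EE A0 80.
Offset 7: leading byte 0x6F = 01101111 → 1-byte char #3 = 6F.
Offset 8: leading byte 0xD9 = 11011001 → 2-byte char #4 = D9 B6.
Leading byte 0xD9 = 11011001 matches 110xxxxx → 2-byte sequence.
Byte 1: 0xD9 = 11011001, payload 11001 (5 bits).
Byte 2: 0xB6 = 10110110 (10xxxxxx ✓), payload 110110.
Concatenate: 11001110110 = 0x676 (11 bits → U+0676).

U+0676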